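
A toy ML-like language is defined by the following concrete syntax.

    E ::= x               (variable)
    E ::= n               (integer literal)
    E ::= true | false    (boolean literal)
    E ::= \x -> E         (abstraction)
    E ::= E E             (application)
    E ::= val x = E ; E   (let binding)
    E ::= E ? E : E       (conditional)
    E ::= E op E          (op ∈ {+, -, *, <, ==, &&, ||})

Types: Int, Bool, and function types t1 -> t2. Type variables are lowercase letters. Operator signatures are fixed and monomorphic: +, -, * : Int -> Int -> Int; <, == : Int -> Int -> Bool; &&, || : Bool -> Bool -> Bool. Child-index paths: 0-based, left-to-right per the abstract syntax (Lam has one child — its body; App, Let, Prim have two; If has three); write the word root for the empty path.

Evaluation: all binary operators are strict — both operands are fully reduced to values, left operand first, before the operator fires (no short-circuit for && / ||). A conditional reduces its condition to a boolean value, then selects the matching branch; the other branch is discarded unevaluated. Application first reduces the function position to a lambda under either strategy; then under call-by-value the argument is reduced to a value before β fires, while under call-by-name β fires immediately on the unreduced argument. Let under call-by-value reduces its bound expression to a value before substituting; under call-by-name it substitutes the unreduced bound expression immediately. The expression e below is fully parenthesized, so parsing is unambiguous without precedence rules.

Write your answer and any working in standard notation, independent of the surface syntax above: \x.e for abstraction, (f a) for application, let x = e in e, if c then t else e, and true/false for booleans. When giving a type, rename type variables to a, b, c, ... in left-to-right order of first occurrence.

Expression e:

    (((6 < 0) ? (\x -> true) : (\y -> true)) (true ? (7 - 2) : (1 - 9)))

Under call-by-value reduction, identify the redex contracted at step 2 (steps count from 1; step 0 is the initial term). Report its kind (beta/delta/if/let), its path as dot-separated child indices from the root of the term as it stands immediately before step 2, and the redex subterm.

Trace:
step 0: ((if (6 < 0) then (\x.true) else (\y.true)) (if true then (7 - 2) else (1 - 9)))
step 1: [delta@0.0] ((if false then (\x.true) else (\y.true)) (if true then (7 - 2) else (1 - 9)))
step 2: [if@0] ((\y.true) (if true then (7 - 2) else (1 - 9)))

Answer: if at 0 : (if false then (\x.true) else (\y.true))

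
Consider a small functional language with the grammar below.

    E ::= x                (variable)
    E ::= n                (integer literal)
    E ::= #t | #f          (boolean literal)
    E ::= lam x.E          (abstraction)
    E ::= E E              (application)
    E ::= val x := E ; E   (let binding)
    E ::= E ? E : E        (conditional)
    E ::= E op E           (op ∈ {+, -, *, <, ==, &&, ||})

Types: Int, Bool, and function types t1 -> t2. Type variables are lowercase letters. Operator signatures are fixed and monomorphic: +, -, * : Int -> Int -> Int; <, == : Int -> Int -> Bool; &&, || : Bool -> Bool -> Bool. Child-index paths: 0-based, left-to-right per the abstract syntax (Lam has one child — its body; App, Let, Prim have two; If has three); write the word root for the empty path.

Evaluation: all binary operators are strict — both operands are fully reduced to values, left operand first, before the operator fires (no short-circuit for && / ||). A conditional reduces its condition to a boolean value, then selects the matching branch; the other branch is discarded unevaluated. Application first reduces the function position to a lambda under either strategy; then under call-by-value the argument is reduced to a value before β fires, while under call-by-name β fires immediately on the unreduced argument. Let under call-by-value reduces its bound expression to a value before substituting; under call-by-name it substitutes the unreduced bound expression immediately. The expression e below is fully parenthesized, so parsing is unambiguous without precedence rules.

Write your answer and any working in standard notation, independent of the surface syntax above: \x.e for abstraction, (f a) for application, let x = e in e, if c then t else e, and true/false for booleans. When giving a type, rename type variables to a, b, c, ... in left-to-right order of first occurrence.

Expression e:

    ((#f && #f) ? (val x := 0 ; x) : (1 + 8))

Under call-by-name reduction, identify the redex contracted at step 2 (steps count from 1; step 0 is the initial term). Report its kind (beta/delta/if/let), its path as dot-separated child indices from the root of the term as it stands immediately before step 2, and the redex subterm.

Trace:
step 0: (if (false && false) then (let x = 0 in x) else (1 + 8))
step 1: [delta@0] (if false then (let x = 0 in x) else (1 + 8))
step 2: [if@root] (1 + 8)

Answer: if at root : (if false then (let x = 0 in x) else (1 + 8))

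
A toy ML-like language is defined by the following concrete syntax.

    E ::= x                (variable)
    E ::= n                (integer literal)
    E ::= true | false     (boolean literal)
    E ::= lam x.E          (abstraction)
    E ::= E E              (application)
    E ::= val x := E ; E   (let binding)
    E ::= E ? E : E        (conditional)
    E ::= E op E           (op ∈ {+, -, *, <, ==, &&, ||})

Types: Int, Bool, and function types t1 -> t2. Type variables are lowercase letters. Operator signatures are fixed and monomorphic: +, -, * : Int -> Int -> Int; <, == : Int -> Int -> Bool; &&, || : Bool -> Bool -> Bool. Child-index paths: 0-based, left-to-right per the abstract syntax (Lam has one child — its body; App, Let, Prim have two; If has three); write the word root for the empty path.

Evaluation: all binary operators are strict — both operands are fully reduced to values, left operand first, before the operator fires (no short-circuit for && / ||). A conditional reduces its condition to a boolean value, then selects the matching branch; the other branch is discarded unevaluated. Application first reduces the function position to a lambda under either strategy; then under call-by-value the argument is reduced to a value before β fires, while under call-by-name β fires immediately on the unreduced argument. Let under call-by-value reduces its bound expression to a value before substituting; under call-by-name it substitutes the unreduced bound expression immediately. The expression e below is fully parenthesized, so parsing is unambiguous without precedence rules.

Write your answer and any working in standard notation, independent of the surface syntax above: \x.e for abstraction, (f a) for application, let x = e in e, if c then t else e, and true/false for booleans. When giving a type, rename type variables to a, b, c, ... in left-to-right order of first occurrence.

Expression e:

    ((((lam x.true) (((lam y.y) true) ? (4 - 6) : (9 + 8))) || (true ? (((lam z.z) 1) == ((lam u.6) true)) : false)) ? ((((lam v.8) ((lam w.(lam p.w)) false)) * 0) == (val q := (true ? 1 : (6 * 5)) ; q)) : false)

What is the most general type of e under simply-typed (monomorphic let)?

Answer: Bool

Working:
\x._ : a -> Bool
y : b
\y._ : b -> b
  unify b -> b ~ Bool -> c
  unify b ~ Bool
  unify Bool ~ c
_ _ : Bool
  unify Bool ~ Bool
  unify Int ~ Int
  unify Int ~ Int
  unify Int ~ Int
  unify Int ~ Int
  unify Int ~ Int
  unify a -> Bool ~ Int -> d
  unify a ~ Int
  unify Bool ~ d
_ _ : Bool
  unify Bool ~ Bool
  unify Bool ~ Bool
z : e
\z._ : e -> e
  unify e -> e ~ Int -> f
  unify e ~ Int
  unify Int ~ f
_ _ : Int
  unify Int ~ Int
\u._ : g -> Int
  unify g -> Int ~ Bool -> h
  unify g ~ Bool
  unify Int ~ h
_ _ : Int
  unify Int ~ Int
  unify Bool ~ Bool
  unify Bool ~ Bool
  unify Bool ~ Bool
\v._ : i -> Int
w : j
\p._ : k -> j
\w._ : j -> k -> j
  unify j -> k -> j ~ Bool -> l
  unify j ~ Bool
  unify k -> Bool ~ l
_ _ : k -> Bool
  unify i -> Int ~ (k -> Bool) -> m
  unify i ~ k -> Bool
  unify Int ~ m
_ _ : Int
  unify Int ~ Int
  unify Int ~ Int
  unify Int ~ Int
  unify Bool ~ Bool
  unify Int ~ Int
  unify Int ~ Int
  unify Int ~ Int
let q : Int
q : Int
  unify Int ~ Int
  unify Bool ~ Bool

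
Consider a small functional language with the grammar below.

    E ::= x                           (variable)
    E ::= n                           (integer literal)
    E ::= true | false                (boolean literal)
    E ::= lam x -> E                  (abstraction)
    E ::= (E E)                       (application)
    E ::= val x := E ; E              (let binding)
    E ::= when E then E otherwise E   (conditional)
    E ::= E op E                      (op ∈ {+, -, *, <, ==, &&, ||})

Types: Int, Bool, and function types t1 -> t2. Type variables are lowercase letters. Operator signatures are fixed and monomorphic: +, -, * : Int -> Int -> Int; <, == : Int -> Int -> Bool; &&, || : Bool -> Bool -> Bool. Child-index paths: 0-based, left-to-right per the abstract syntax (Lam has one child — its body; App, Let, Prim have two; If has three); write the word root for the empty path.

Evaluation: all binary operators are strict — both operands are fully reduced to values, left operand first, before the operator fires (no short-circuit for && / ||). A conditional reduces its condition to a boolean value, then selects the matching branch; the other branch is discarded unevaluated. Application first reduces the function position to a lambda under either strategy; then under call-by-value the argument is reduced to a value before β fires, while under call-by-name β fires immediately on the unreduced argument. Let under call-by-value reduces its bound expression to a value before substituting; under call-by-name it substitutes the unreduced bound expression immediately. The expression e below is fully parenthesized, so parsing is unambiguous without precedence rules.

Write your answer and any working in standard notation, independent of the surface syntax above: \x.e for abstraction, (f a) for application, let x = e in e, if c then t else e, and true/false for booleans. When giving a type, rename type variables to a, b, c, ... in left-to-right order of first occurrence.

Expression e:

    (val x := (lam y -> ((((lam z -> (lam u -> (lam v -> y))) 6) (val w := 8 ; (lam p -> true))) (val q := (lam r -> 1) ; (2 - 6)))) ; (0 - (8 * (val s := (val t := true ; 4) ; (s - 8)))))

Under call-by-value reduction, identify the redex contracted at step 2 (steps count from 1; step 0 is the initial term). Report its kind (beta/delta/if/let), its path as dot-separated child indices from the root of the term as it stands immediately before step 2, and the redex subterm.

Answer: let at 1.1.0 : (let t = true in 4)

Working:
step 0: (let x = (\y.((((\z.(\u.(\v.y))) 6) (let w = 8 in (\p.true))) (let q = (\r.1) in (2 - 6)))) in (0 - (8 * (let s = (let t = true in 4) in (s - 8)))))
step 1: [let@root] (0 - (8 * (let s = (let t = true in 4) in (s - 8))))
step 2: [let@1.1.0] (0 - (8 * (let s = 4 in (s - 8))))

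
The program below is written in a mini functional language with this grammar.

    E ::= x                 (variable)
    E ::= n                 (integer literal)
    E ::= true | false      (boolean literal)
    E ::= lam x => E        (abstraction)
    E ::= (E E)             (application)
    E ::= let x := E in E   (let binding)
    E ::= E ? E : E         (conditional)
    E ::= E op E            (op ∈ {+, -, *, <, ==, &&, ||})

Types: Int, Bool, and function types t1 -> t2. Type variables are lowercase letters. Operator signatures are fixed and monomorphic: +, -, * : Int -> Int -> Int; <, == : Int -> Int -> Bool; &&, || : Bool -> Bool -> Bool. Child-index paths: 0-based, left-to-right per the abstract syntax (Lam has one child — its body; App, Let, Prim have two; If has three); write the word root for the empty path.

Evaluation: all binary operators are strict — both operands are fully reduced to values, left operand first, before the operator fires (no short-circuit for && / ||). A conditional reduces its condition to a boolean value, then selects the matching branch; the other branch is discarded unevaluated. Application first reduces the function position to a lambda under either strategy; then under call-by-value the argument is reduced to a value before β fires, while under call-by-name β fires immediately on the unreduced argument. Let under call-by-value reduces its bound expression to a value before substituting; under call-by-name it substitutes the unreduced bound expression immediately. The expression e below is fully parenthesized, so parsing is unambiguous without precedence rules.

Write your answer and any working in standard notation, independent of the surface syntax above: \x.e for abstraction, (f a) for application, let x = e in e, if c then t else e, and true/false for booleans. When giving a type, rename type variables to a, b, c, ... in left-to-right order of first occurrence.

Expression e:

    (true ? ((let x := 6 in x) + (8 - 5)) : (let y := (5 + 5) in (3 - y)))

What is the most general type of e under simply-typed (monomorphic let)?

Answer: Int

Derivation:
  unify Bool ~ Bool
let x : Int
x : Int
  unify Int ~ Int
  unify Int ~ Int
  unify Int ~ Int
  unify Int ~ Int
  unify Int ~ Int
  unify Int ~ Int
let y : Int
  unify Int ~ Int
y : Int
  unify Int ~ Int
  unify Int ~ Int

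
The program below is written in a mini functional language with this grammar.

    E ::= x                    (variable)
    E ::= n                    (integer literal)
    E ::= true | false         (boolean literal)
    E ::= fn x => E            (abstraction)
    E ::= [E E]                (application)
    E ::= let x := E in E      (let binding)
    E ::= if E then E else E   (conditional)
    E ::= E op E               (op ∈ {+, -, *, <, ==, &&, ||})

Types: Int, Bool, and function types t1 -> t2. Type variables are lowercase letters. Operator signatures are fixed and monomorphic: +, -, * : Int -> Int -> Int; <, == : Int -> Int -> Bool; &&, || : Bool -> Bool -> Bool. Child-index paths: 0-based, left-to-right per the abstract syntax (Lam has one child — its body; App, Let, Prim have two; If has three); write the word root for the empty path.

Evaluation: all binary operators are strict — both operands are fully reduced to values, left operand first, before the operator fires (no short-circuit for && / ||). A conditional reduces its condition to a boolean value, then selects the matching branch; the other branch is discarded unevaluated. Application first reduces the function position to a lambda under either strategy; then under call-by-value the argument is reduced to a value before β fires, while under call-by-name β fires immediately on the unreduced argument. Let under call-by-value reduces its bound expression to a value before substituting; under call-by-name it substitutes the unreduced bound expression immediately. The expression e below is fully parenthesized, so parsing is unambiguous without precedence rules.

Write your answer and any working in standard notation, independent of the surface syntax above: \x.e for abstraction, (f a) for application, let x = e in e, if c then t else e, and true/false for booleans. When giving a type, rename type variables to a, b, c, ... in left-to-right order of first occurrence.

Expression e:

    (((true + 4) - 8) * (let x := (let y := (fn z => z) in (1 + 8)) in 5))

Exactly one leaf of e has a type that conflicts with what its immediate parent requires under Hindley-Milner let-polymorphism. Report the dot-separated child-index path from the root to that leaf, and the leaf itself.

Answer: 0.0.0 : true

Working:
  unify Bool ~ Int
  FAIL: mismatch Bool ~ Int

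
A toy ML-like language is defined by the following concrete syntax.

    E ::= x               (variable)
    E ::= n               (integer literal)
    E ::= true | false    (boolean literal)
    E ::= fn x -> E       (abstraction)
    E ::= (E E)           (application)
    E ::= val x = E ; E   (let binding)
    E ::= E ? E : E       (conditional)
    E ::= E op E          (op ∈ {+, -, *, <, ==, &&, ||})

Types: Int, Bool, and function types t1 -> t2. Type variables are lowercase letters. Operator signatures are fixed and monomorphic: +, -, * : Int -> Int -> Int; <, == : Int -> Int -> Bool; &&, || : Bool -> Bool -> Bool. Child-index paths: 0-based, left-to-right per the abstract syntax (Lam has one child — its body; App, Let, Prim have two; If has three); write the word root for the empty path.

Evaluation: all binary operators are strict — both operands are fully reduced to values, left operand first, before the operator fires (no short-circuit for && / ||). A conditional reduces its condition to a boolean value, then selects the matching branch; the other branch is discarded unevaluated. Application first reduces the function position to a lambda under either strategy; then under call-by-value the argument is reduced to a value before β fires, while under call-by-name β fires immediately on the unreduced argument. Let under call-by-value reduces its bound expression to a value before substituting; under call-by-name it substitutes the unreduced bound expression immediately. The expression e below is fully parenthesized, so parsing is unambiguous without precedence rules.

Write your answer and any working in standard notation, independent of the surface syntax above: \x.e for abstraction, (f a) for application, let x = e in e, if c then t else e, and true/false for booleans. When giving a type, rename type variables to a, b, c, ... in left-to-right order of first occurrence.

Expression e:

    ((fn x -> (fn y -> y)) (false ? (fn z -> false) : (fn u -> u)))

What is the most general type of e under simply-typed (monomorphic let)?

Trace:
y : b
\y._ : b -> b
\x._ : a -> b -> b
  unify Bool ~ Bool
\z._ : c -> Bool
u : d
\u._ : d -> d
  unify c -> Bool ~ d -> d
  unify c ~ d
  unify Bool ~ d
  unify a -> b -> b ~ (Bool -> Bool) -> e
  unify a ~ Bool -> Bool
  unify b -> b ~ e
_ _ : b -> b

Answer: a -> a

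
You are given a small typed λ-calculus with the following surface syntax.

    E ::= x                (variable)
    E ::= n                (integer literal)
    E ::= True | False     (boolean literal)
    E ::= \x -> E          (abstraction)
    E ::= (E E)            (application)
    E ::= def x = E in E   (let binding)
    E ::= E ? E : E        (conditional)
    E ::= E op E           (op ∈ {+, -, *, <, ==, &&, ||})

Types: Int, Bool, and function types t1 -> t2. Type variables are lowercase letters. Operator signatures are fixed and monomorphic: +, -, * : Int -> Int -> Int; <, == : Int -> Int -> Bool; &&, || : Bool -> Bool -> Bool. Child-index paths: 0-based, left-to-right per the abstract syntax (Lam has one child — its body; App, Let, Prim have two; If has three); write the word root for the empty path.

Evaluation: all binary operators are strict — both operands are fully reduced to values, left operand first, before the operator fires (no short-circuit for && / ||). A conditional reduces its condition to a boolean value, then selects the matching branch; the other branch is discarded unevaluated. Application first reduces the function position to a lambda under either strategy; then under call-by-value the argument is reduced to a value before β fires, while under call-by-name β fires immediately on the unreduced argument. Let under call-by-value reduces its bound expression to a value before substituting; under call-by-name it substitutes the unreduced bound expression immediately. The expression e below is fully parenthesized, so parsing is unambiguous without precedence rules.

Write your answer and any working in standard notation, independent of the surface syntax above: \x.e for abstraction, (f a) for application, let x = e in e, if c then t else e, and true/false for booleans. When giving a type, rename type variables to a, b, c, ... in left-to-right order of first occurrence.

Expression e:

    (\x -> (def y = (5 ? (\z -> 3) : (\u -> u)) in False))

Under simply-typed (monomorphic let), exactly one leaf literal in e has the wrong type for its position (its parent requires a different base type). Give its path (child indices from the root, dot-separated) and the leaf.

Derivation:
  unify Int ~ Bool
  FAIL: mismatch Int ~ Bool

Answer: 0.0.0 : 5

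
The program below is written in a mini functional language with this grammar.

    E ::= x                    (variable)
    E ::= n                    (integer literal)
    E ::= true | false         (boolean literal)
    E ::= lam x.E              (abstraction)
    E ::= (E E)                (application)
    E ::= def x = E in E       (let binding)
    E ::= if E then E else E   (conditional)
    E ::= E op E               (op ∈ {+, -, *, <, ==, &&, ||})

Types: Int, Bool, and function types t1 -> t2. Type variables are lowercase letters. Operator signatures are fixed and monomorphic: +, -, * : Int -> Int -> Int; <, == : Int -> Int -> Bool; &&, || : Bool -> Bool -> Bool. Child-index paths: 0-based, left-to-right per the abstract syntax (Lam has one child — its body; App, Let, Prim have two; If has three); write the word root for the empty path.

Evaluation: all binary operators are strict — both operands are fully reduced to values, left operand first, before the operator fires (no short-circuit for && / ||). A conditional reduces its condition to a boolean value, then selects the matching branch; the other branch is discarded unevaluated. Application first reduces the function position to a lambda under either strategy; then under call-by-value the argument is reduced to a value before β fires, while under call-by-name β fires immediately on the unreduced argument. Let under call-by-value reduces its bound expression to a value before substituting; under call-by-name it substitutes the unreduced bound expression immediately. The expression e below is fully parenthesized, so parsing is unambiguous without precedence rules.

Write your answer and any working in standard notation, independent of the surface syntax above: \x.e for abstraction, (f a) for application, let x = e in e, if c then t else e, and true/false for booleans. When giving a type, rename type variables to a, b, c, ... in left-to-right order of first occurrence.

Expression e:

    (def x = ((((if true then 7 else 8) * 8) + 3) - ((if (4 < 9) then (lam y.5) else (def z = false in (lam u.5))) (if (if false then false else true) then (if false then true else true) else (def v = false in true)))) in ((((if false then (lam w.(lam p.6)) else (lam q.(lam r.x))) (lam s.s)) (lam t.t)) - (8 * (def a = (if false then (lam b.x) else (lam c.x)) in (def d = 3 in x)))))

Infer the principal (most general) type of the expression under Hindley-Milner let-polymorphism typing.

Trace:
  unify Bool ~ Bool
  unify Int ~ Int
  unify Int ~ Int
  unify Int ~ Int
  unify Int ~ Int
  unify Int ~ Int
  unify Int ~ Int
  unify Int ~ Int
  unify Int ~ Int
  unify Bool ~ Bool
\y._ : a -> Int
let z : Bool
\u._ : b -> Int
  unify a -> Int ~ b -> Int
  unify a ~ b
  unify Int ~ Int
  unify Bool ~ Bool
  unify Bool ~ Bool
  unify Bool ~ Bool
  unify Bool ~ Bool
  unify Bool ~ Bool
let v : Bool
  unify Bool ~ Bool
  unify b -> Int ~ Bool -> c
  unify b ~ Bool
  unify Int ~ c
_ _ : Int
  unify Int ~ Int
let x : Int
  unify Bool ~ Bool
\p._ : e -> Int
\w._ : d -> e -> Int
x : Int
\r._ : g -> Int
\q._ : f -> g -> Int
  unify d -> e -> Int ~ f -> g -> Int
  unify d ~ f
  unify e -> Int ~ g -> Int
  unify e ~ g
  unify Int ~ Int
s : h
\s._ : h -> h
  unify f -> g -> Int ~ (h -> h) -> i
  unify f ~ h -> h
  unify g -> Int ~ i
_ _ : g -> Int
t : j
\t._ : j -> j
  unify g -> Int ~ (j -> j) -> k
  unify g ~ j -> j
  unify Int ~ k
_ _ : Int
  unify Int ~ Int
  unify Int ~ Int
  unify Bool ~ Bool
x : Int
\b._ : l -> Int
x : Int
\c._ : m -> Int
  unify l -> Int ~ m -> Int
  unify l ~ m
  unify Int ~ Int
let a : forall. m -> Int
let d : Int
x : Int
  unify Int ~ Int
  unify Int ~ Int

Answer: Int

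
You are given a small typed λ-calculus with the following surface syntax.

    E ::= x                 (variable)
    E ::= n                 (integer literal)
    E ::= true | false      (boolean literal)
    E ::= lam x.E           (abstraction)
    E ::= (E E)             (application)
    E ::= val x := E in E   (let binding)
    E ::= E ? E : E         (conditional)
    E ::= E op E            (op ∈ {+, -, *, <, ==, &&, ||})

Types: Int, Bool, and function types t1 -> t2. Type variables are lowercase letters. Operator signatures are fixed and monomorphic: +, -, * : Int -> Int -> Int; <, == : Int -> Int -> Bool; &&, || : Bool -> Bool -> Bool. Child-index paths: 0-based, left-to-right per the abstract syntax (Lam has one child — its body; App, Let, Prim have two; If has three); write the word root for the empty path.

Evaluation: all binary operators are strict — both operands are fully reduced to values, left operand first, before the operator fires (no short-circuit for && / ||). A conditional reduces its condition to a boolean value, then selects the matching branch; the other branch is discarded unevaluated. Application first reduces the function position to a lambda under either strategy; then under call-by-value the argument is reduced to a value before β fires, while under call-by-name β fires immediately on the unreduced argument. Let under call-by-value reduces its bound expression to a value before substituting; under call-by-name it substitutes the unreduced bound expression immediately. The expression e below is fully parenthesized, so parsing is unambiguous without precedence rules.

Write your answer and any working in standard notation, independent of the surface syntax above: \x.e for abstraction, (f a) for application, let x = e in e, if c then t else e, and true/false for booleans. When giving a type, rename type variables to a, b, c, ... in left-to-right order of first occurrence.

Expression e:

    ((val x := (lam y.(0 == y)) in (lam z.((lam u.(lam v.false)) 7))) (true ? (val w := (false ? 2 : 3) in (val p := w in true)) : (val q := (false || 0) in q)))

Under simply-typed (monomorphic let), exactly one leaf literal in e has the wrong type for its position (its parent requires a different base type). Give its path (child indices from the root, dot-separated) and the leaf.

Derivation:
  unify Int ~ Int
y : a
  unify a ~ Int
\y._ : Int -> Bool
let x : Int -> Bool
\v._ : d -> Bool
\u._ : c -> d -> Bool
  unify c -> d -> Bool ~ Int -> e
  unify c ~ Int
  unify d -> Bool ~ e
_ _ : d -> Bool
\z._ : b -> d -> Bool
  unify Bool ~ Bool
  unify Bool ~ Bool
  unify Int ~ Int
let w : Int
w : Int
let p : Int
  unify Bool ~ Bool
  unify Int ~ Bool
  FAIL: mismatch Int ~ Bool

Answer: 1.2.0.1 : 0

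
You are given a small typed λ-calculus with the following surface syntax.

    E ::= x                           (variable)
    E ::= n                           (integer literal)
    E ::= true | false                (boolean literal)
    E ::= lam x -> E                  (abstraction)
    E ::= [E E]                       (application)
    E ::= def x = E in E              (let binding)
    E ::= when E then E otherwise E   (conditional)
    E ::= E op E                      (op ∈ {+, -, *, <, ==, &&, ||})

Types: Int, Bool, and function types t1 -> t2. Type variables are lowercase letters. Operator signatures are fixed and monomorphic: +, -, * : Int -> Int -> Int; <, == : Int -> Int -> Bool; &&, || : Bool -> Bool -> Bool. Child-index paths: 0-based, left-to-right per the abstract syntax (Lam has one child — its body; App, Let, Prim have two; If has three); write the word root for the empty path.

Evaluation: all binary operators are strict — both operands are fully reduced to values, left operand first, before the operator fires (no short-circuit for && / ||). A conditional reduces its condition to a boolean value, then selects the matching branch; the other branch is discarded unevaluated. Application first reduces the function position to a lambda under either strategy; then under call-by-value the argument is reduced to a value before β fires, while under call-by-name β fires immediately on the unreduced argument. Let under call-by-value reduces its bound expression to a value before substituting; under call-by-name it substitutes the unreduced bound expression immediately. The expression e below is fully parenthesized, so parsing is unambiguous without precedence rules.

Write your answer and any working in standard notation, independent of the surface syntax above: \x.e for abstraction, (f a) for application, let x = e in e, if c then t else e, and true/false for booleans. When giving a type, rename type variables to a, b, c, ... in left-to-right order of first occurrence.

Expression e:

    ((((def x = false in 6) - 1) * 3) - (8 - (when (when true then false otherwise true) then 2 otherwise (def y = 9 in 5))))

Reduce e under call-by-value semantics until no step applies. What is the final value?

Answer: 12

Derivation:
step 0: ((((let x = false in 6) - 1) * 3) - (8 - (if (if true then false else true) then 2 else (let y = 9 in 5))))
step 1: [let@0.0.0] (((6 - 1) * 3) - (8 - (if (if true then false else true) then 2 else (let y = 9 in 5))))
step 2: [delta@0.0] ((5 * 3) - (8 - (if (if true then false else true) then 2 else (let y = 9 in 5))))
step 3: [delta@0] (15 - (8 - (if (if true then false else true) then 2 else (let y = 9 in 5))))
step 4: [if@1.1.0] (15 - (8 - (if false then 2 else (let y = 9 in 5))))
step 5: [if@1.1] (15 - (8 - (let y = 9 in 5)))
step 6: [let@1.1] (15 - (8 - 5))
step 7: [delta@1] (15 - 3)
step 8: [delta@root] 12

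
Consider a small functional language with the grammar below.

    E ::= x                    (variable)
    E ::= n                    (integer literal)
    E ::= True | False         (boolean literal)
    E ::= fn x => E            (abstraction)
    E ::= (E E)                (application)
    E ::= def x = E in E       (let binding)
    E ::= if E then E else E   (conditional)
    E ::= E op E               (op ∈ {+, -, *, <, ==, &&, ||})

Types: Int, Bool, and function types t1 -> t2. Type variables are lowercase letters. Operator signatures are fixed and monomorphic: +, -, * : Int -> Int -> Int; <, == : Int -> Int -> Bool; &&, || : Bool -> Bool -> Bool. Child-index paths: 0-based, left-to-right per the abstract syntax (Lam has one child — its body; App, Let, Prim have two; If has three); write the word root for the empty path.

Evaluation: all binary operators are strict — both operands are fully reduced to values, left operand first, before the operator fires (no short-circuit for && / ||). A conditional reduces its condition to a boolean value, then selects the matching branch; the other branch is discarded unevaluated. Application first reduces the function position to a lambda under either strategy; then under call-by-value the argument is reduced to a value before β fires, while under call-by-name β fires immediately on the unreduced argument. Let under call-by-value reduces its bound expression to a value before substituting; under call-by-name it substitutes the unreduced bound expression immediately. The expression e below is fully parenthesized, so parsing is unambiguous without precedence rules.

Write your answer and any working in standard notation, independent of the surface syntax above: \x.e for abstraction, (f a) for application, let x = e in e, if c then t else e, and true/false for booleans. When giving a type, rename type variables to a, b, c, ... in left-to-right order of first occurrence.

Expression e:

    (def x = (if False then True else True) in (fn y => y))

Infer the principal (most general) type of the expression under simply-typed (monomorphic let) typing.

Answer: a -> a

Trace:
  unify Bool ~ Bool
  unify Bool ~ Bool
let x : Bool
y : a
\y._ : a -> a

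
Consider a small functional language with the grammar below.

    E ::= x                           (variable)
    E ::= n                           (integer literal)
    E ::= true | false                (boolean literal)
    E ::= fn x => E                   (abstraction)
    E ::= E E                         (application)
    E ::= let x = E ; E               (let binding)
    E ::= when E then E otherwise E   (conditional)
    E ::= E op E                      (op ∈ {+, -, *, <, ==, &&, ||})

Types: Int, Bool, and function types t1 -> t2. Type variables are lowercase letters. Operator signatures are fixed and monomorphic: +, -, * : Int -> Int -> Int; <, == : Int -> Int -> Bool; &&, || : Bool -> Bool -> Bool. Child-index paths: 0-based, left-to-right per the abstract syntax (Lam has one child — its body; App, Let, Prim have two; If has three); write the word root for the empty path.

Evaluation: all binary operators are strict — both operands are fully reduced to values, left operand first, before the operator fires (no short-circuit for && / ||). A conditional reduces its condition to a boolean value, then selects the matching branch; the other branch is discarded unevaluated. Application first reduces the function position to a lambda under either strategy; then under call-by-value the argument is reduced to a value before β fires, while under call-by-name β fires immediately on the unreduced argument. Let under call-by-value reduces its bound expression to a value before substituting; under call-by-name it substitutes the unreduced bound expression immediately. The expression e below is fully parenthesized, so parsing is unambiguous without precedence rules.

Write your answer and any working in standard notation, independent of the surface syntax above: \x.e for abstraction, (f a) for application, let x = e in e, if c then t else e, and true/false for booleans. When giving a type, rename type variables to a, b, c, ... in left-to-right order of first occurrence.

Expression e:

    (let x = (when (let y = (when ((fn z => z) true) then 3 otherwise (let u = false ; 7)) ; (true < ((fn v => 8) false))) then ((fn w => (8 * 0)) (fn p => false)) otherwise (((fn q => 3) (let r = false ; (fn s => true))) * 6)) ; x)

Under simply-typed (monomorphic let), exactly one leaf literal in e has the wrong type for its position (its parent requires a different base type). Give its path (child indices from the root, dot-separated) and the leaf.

Answer: 0.0.1.0 : true

Trace:
z : a
\z._ : a -> a
  unify a -> a ~ Bool -> b
  unify a ~ Bool
  unify Bool ~ b
_ _ : Bool
  unify Bool ~ Bool
let u : Bool
  unify Int ~ Int
let y : Int
  unify Bool ~ Int
  FAIL: mismatch Bool ~ Int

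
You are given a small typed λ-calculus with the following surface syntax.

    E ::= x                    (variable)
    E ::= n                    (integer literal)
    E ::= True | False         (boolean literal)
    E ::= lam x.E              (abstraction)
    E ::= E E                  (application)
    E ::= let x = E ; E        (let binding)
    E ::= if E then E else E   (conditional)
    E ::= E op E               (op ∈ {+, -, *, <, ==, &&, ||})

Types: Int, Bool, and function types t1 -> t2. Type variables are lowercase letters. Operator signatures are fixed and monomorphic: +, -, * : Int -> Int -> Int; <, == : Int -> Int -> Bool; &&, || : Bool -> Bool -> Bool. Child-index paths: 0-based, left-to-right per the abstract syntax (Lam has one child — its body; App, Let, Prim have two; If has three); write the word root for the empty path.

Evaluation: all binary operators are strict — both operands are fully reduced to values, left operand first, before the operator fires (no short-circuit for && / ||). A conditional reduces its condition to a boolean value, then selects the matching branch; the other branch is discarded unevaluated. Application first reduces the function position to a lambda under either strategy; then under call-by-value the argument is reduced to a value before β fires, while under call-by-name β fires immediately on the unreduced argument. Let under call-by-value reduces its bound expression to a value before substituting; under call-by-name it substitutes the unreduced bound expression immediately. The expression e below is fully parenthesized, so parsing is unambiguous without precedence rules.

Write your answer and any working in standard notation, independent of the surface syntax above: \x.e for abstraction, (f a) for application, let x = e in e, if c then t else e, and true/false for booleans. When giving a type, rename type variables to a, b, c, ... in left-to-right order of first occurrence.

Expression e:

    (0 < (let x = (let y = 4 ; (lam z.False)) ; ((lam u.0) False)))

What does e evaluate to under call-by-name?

Working:
step 0: (0 < (let x = (let y = 4 in (\z.false)) in ((\u.0) false)))
step 1: [let@1] (0 < ((\u.0) false))
step 2: [beta@1] (0 < 0)
step 3: [delta@root] false

Answer: false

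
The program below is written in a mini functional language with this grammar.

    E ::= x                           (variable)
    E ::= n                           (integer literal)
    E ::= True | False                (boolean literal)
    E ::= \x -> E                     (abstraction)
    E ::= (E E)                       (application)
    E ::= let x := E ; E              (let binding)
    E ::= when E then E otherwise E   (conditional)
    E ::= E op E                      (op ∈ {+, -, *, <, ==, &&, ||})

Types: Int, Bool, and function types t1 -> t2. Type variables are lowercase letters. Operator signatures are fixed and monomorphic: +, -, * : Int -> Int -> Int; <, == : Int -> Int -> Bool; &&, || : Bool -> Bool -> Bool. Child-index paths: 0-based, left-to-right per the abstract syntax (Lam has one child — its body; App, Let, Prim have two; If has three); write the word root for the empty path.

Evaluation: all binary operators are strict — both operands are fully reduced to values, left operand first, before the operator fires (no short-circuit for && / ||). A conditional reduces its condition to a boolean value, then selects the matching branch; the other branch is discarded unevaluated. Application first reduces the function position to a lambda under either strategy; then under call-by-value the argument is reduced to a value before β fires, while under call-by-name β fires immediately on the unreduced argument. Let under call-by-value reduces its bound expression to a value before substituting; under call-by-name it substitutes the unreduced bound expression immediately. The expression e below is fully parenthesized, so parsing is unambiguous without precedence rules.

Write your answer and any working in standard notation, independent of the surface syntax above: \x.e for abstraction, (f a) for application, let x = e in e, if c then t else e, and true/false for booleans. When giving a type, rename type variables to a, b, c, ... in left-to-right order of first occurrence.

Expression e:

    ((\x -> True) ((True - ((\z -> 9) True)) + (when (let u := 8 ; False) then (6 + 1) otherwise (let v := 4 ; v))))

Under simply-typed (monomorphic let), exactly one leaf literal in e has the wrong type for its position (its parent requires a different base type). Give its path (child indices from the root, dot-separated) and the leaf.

Derivation:
\x._ : a -> Bool
  unify Bool ~ Int
  FAIL: mismatch Bool ~ Int

Answer: 1.0.0 : true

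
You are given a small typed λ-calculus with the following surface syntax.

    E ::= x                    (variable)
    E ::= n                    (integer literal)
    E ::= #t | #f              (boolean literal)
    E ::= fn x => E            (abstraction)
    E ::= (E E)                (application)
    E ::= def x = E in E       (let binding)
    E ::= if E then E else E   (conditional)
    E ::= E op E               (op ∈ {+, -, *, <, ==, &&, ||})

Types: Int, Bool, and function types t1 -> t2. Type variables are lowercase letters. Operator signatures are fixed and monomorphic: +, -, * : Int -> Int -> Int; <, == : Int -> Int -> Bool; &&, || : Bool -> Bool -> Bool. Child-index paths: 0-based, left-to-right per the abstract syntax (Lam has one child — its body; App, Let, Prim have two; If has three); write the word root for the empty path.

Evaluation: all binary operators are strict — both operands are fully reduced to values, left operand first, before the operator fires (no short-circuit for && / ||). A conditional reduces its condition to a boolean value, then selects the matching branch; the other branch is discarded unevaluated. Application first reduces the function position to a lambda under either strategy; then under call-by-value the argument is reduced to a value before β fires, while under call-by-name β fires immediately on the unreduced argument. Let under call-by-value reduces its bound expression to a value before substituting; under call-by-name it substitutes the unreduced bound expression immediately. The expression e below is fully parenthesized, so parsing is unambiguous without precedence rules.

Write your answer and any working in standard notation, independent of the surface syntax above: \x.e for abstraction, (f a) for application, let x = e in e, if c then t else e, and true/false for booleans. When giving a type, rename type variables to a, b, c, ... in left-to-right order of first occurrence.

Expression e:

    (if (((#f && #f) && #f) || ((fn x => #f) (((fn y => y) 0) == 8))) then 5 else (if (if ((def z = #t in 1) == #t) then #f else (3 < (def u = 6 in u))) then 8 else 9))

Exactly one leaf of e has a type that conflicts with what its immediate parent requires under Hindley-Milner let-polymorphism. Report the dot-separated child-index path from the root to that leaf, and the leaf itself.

Derivation:
  unify Bool ~ Bool
  unify Bool ~ Bool
  unify Bool ~ Bool
  unify Bool ~ Bool
  unify Bool ~ Bool
\x._ : a -> Bool
y : b
\y._ : b -> b
  unify b -> b ~ Int -> c
  unify b ~ Int
  unify Int ~ c
_ _ : Int
  unify Int ~ Int
  unify Int ~ Int
  unify a -> Bool ~ Bool -> d
  unify a ~ Bool
  unify Bool ~ d
_ _ : Bool
  unify Bool ~ Bool
  unify Bool ~ Bool
let z : Bool
  unify Int ~ Int
  unify Bool ~ Int
  FAIL: mismatch Bool ~ Int

Answer: 2.0.0.1 : true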